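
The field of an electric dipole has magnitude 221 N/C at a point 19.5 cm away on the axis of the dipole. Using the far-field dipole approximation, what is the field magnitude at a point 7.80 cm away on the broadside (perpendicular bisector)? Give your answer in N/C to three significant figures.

Dipole fields scale as 1/r³ in the far field.
The axial field is twice the equatorial field at the same r, so the geometry factor is 1/2.
E₂ = E₁ · (1/2) · (r₁/r₂)³ = 221 · 0.5 · (19.5/7.80)³.
(r₁/r₂)³ = (2.5)³ = 15.62.
E₂ ≈ 1727 N/C.

E ≈ 1730 N/C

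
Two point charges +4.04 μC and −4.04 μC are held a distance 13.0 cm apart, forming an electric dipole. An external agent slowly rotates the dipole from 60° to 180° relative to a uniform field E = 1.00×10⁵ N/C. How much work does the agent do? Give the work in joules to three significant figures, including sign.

W ≈ 0.0788 J

Dipole moment p = qd = (4.04×10⁻⁶ C)(0.130 m) = 5.252×10⁻⁷ C·m.
W_ext = ΔU = U(θ₂) − U(θ₁) = −pE cosθ₂ − (−pE cosθ₁) = pE(cosθ₁ − cosθ₂).
W = (5.252×10⁻⁷)(1.00×10⁵)·(cos60° − cos180°) = (0.05252)·(+1.5000) = 0.07878 J.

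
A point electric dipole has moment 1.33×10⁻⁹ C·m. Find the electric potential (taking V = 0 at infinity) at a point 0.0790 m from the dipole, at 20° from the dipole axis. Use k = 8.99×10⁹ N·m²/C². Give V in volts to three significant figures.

V ≈ 1800 V

The dipole potential is V = kp cosθ / r².
V = (8.99×10⁹)(1.33×10⁻⁹)·cos20° / (0.0790)² = 1800 V.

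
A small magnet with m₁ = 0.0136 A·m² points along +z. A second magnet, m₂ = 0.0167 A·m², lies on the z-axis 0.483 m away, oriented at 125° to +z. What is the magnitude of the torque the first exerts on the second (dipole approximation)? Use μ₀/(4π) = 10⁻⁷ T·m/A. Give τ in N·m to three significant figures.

Dipole B is on the axis of dipole A, so B₁ there is axial: B₁ = (μ₀/4π)·2m₁/r³ along +z.
B₁ = 2(10⁻⁷)(0.0136)/(0.483)³ = 2.414×10⁻⁸ T.
τ = m₂ B₁ sinθ.
τ = (0.0167)(2.414×10⁻⁸)·sin125° = 3.302×10⁻¹⁰ N·m.

τ ≈ 3.30×10⁻¹⁰ N·m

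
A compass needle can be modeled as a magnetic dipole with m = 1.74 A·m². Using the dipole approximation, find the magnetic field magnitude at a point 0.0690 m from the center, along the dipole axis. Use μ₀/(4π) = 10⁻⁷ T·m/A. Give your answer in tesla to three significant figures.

On axis B = (μ₀/4π)·2m/r³.
B = 2·(10⁻⁷)·(1.74) / (0.0690)³ = 0.001059 T.

B ≈ 0.00106 T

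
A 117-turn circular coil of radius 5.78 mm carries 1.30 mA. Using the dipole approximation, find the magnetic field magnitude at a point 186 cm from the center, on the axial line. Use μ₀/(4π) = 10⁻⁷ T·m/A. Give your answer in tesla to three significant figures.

B ≈ 4.96×10⁻¹³ T

m = NIA = NIπa² = 117·(0.00130)·π·(0.00578)² = 1.596×10⁻⁵ A·m².
On axis B = (μ₀/4π)·2m/r³.
B = 2·(10⁻⁷)·(1.596×10⁻⁵) / (1.86)³ = 4.960×10⁻¹³ T.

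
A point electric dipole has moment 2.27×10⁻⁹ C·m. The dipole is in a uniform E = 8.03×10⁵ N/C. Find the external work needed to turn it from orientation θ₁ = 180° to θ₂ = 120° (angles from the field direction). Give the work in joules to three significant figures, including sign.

W ≈ -9.11×10⁻⁴ J

W_ext = ΔU = U(θ₂) − U(θ₁) = −pE cosθ₂ − (−pE cosθ₁) = pE(cosθ₁ − cosθ₂).
W = (2.27×10⁻⁹)(8.03×10⁵)·(cos180° − cos120°) = (0.001823)·(-0.5000) = -9.114×10⁻⁴ J.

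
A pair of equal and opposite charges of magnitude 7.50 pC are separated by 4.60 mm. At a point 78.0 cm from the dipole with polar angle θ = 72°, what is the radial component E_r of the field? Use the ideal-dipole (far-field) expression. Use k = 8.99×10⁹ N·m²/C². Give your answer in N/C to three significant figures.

E_r ≈ 4.04×10⁻⁴ N/C

Dipole moment p = qd = (7.50×10⁻¹² C)(0.00460 m) = 3.45×10⁻¹⁴ C·m.
For a dipole, E_r = (2kp cosθ)/r³.
kp/r³ = (8.99×10⁹)(3.45×10⁻¹⁴)/(0.780)³ = 6.536×10⁻⁴ N/C.
E_r = 2·6.536×10⁻⁴·cos72° = 4.039×10⁻⁴ N/C.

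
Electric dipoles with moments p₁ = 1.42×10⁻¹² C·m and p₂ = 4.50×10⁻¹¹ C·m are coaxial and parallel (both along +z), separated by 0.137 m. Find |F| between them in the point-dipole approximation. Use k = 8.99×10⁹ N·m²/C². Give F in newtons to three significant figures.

On-axis field of dipole 1 at distance r: E = 2kp₁/r³. Force on dipole 2 is F = p₂·dE/dr (gradient along axis).
dE/dr = −6kp₁/r⁴, so |F| = 6kp₁p₂/r⁴ (attractive for aligned moments).
F = 6(8.99×10⁹)(1.42×10⁻¹²)(4.50×10⁻¹¹)/(0.137)⁴ = 9.784×10⁻⁹ N.

F ≈ 9.78×10⁻⁹ N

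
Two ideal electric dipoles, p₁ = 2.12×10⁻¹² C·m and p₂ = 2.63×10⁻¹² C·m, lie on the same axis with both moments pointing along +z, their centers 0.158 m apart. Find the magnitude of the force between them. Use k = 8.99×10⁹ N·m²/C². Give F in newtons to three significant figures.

F ≈ 4.83×10⁻¹⁰ N

On-axis field of dipole 1 at distance r: E = 2kp₁/r³. Force on dipole 2 is F = p₂·dE/dr (gradient along axis).
dE/dr = −6kp₁/r⁴, so |F| = 6kp₁p₂/r⁴ (attractive for aligned moments).
F = 6(8.99×10⁹)(2.12×10⁻¹²)(2.63×10⁻¹²)/(0.158)⁴ = 4.826×10⁻¹⁰ N.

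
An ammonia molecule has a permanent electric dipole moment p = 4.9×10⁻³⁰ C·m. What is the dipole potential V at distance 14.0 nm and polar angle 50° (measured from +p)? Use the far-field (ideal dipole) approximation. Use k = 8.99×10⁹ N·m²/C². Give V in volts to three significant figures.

The dipole potential is V = kp cosθ / r².
V = (8.99×10⁹)(4.90×10⁻³⁰)·cos50° / (1.40×10⁻⁸)² = 1.445×10⁻⁴ V.

V ≈ 1.44×10⁻⁴ V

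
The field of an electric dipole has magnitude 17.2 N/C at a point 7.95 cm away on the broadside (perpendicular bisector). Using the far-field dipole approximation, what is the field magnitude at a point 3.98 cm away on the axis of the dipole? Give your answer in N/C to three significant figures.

E ≈ 274 N/C

Dipole fields scale as 1/r³ in the far field.
The axial field is twice the equatorial field at the same r, so the geometry factor is 2/1.
E₂ = E₁ · (2/1) · (r₁/r₂)³ = 17.2 · 2 · (7.95/3.98)³.
(r₁/r₂)³ = (1.997)³ = 7.97.
E₂ ≈ 274.2 N/C.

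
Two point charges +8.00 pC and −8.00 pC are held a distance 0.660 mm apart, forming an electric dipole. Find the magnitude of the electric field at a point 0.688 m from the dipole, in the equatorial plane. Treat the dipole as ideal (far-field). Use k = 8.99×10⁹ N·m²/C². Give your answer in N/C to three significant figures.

Dipole moment p = qd = (8.00×10⁻¹² C)(6.60×10⁻⁴ m) = 5.28×10⁻¹⁵ C·m.
On the perpendicular bisector E = kp/r³ (half the axial value at the same distance).
E = (8.99×10⁹)(5.28×10⁻¹⁵) / (0.688)³ = 1.458×10⁻⁴ N/C.

E ≈ 1.46×10⁻⁴ N/C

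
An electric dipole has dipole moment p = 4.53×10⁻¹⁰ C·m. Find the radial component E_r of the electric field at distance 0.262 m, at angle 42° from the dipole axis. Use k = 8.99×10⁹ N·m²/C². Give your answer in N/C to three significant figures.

For a dipole, E_r = (2kp cosθ)/r³.
kp/r³ = (8.99×10⁹)(4.53×10⁻¹⁰)/(0.262)³ = 226.4 N/C.
E_r = 2·226.4·cos42° = 336.6 N/C.

E_r ≈ 337 N/C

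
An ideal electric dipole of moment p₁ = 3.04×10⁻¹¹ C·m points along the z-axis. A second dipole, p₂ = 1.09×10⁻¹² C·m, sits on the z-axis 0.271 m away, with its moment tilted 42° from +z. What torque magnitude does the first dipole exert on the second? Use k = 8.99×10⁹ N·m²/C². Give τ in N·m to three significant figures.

The second dipole sits on the axis of the first, so the field there is axial: E₁ = 2kp₁/r³ along +z.
E₁ = 2(8.99×10⁹)(3.04×10⁻¹¹)/(0.271)³ = 27.46 N/C.
Torque on the second dipole: τ = p₂ E₁ sinθ.
τ = (1.09×10⁻¹²)(27.46)·sin42° = 2.003×10⁻¹¹ N·m.

τ ≈ 2.00×10⁻¹¹ N·m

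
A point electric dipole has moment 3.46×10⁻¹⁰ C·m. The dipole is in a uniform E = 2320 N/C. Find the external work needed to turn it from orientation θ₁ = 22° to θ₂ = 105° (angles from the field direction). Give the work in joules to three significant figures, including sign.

W_ext = ΔU = U(θ₂) − U(θ₁) = −pE cosθ₂ − (−pE cosθ₁) = pE(cosθ₁ − cosθ₂).
W = (3.46×10⁻¹⁰)(2320)·(cos22° − cos105°) = (8.027×10⁻⁷)·(+1.1860) = 9.520×10⁻⁷ J.

W ≈ 9.52×10⁻⁷ J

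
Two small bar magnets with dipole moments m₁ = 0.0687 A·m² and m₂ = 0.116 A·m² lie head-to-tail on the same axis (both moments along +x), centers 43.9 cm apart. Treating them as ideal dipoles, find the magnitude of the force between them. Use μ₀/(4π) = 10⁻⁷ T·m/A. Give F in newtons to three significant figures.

On-axis B of dipole 1: B = (μ₀/4π)·2m₁/r³. Force on dipole 2: F = m₂·dB/dr.
dB/dr = −(μ₀/4π)·6m₁/r⁴, so |F| = (μ₀/4π)·6m₁m₂/r⁴.
F = 6(10⁻⁷)(0.0687)(0.116)/(0.439)⁴ = 1.287×10⁻⁷ N.

F ≈ 1.29×10⁻⁷ N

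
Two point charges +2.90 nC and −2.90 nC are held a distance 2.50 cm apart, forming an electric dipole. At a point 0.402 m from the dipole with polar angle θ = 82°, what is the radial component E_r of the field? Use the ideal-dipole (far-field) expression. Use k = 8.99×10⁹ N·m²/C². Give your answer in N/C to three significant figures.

E_r ≈ 2.79 N/C

Dipole moment p = qd = (2.90×10⁻⁹ C)(0.0250 m) = 7.25×10⁻¹¹ C·m.
For a dipole, E_r = (2kp cosθ)/r³.
kp/r³ = (8.99×10⁹)(7.25×10⁻¹¹)/(0.402)³ = 10.03 N/C.
E_r = 2·10.03·cos82° = 2.793 N/C.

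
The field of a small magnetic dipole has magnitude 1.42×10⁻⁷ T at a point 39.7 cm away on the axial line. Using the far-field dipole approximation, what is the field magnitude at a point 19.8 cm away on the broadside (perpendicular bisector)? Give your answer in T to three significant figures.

Dipole fields scale as 1/r³ in the far field.
The axial field is twice the equatorial field at the same r, so the geometry factor is 1/2.
B₂ = B₁ · (1/2) · (r₁/r₂)³ = 1.42×10⁻⁷ · 0.5 · (39.7/19.8)³.
(r₁/r₂)³ = (2.005)³ = 8.061.
B₂ ≈ 5.723×10⁻⁷ T.

B ≈ 5.72×10⁻⁷ T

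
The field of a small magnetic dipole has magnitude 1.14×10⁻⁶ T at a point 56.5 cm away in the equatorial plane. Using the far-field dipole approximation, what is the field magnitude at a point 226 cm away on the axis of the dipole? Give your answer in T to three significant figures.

Dipole fields scale as 1/r³ in the far field.
The axial field is twice the equatorial field at the same r, so the geometry factor is 2/1.
B₂ = B₁ · (2/1) · (r₁/r₂)³ = 1.14×10⁻⁶ · 2 · (56.5/226)³.
(r₁/r₂)³ = (0.25)³ = 0.01562.
B₂ ≈ 3.563×10⁻⁸ T.

B ≈ 3.56×10⁻⁸ T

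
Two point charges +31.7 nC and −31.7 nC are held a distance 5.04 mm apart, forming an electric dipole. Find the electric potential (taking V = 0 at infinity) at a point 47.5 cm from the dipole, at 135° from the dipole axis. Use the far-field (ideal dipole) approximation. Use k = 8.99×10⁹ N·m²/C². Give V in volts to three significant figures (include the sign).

Dipole moment p = qd = (3.17×10⁻⁸ C)(0.00504 m) = 1.598×10⁻¹⁰ C·m.
The dipole potential is V = kp cosθ / r².
V = (8.99×10⁹)(1.598×10⁻¹⁰)·cos135° / (0.475)² = -4.502 V.

V ≈ -4.50 V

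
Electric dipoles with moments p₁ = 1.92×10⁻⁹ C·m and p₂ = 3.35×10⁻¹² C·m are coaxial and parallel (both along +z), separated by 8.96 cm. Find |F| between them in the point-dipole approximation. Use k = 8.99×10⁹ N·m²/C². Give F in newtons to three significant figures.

On-axis field of dipole 1 at distance r: E = 2kp₁/r³. Force on dipole 2 is F = p₂·dE/dr (gradient along axis).
dE/dr = −6kp₁/r⁴, so |F| = 6kp₁p₂/r⁴ (attractive for aligned moments).
F = 6(8.99×10⁹)(1.92×10⁻⁹)(3.35×10⁻¹²)/(0.0896)⁴ = 5.383×10⁻⁶ N.

F ≈ 5.38×10⁻⁶ N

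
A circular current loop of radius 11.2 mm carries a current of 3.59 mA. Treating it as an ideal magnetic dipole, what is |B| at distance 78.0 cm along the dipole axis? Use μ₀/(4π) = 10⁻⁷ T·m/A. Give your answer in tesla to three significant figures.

Magnetic moment m = IA = Iπa² = (0.00359)·π·(0.0112)² = 1.415×10⁻⁶ A·m².
On axis B = (μ₀/4π)·2m/r³.
B = 2·(10⁻⁷)·(1.415×10⁻⁶) / (0.780)³ = 5.964×10⁻¹³ T.

B ≈ 5.96×10⁻¹³ T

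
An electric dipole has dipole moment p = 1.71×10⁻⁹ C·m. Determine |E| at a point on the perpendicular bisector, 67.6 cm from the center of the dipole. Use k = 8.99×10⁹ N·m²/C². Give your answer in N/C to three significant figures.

On the perpendicular bisector E = kp/r³ (half the axial value at the same distance).
E = (8.99×10⁹)(1.71×10⁻⁹) / (0.676)³ = 49.76 N/C.

E ≈ 49.8 N/C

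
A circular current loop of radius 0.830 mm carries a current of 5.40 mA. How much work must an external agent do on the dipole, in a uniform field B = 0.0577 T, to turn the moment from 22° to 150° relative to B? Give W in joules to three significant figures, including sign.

W ≈ 1.21×10⁻⁹ J

Magnetic moment m = IA = Iπa² = (0.00540)·π·(8.30×10⁻⁴)² = 1.169×10⁻⁸ A·m².
W_ext = ΔU = −mB cosθ₂ + mB cosθ₁ = mB(cosθ₁ − cosθ₂).
W = (1.169×10⁻⁸)(0.0577)·(cos22° − cos150°) = (6.745×10⁻¹⁰)·(+1.7932) = 1.210×10⁻⁹ J.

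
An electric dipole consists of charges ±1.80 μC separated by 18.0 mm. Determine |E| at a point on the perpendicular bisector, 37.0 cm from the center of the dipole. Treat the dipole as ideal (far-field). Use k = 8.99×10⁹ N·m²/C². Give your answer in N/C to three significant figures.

Dipole moment p = qd = (1.80×10⁻⁶ C)(0.0180 m) = 3.24×10⁻⁸ C·m.
On the perpendicular bisector E = kp/r³ (half the axial value at the same distance).
E = (8.99×10⁹)(3.24×10⁻⁸) / (0.370)³ = 5750 N/C.

E ≈ 5750 N/C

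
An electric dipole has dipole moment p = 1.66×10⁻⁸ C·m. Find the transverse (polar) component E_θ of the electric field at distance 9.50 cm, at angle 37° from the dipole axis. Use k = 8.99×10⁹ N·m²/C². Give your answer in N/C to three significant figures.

For a dipole, E_θ = (kp sinθ)/r³.
kp/r³ = (8.99×10⁹)(1.66×10⁻⁸)/(0.0950)³ = 1.741×10⁵ N/C.
E_θ = 1.741×10⁵·sin37° = 1.048×10⁵ N/C.

E_θ ≈ 1.05×10⁵ N/C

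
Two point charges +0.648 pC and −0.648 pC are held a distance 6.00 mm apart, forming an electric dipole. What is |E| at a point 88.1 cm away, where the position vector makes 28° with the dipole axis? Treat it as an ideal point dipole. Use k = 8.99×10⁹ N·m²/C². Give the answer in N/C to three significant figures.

Dipole moment p = qd = (6.48×10⁻¹³ C)(0.00600 m) = 3.888×10⁻¹⁵ C·m.
At angle θ the dipole field magnitude is E = (kp/r³)·√(1 + 3cos²θ).
kp/r³ = (8.99×10⁹)(3.888×10⁻¹⁵) / (0.881)³ = 5.112×10⁻⁵ N/C.
√(1 + 3cos²28°) = √(1 + 3·0.7796) = √3.3388 ≈ 1.8272.
E ≈ 5.112×10⁻⁵ × 1.827 = 9.340×10⁻⁵ N/C.

E ≈ 9.34×10⁻⁵ N/C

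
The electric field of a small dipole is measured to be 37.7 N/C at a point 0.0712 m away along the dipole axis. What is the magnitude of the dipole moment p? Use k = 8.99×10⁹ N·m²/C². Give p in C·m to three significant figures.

p ≈ 7.57×10⁻¹³ C·m

On axis E = 2kp/r³, so p = Er³/(2k).
p = (37.7)·(0.0712)³ / (2·8.99×10⁹) = 7.568×10⁻¹³ C·m.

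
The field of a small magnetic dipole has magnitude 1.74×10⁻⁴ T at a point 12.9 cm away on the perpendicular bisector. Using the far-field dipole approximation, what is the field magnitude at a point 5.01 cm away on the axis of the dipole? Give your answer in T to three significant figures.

B ≈ 0.00594 T

Dipole fields scale as 1/r³ in the far field.
The axial field is twice the equatorial field at the same r, so the geometry factor is 2/1.
B₂ = B₁ · (2/1) · (r₁/r₂)³ = 1.74×10⁻⁴ · 2 · (12.9/5.01)³.
(r₁/r₂)³ = (2.575)³ = 17.07.
B₂ ≈ 0.005941 T.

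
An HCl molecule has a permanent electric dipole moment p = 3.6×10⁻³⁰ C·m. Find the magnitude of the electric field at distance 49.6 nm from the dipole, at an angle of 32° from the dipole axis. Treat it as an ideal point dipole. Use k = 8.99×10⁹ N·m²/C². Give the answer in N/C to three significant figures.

E ≈ 471 N/C

At angle θ the dipole field magnitude is E = (kp/r³)·√(1 + 3cos²θ).
kp/r³ = (8.99×10⁹)(3.60×10⁻³⁰) / (4.96×10⁻⁸)³ = 265.2 N/C.
√(1 + 3cos²32°) = √(1 + 3·0.7192) = √3.1576 ≈ 1.7770.
E ≈ 265.2 × 1.777 = 471.3 N/C.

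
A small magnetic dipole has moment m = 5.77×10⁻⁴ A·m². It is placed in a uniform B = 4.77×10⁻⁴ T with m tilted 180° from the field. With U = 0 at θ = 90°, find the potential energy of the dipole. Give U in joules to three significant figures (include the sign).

U ≈ 2.75×10⁻⁷ J

U = −m·B = −mB cosθ.
U = −(5.77×10⁻⁴)(4.77×10⁻⁴)·cos180° = 2.752×10⁻⁷ J.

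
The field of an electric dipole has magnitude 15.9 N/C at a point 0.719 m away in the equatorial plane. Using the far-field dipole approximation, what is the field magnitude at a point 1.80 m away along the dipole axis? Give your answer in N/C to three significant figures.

E ≈ 2.03 N/C

Dipole fields scale as 1/r³ in the far field.
The axial field is twice the equatorial field at the same r, so the geometry factor is 2/1.
E₂ = E₁ · (2/1) · (r₁/r₂)³ = 15.9 · 2 · (0.719/1.80)³.
(r₁/r₂)³ = (0.3994)³ = 0.06373.
E₂ ≈ 2.027 N/C.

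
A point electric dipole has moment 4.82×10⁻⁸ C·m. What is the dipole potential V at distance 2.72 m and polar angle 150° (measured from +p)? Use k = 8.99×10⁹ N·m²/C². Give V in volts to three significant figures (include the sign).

The dipole potential is V = kp cosθ / r².
V = (8.99×10⁹)(4.82×10⁻⁸)·cos150° / (2.72)² = -50.72 V.

V ≈ -50.7 V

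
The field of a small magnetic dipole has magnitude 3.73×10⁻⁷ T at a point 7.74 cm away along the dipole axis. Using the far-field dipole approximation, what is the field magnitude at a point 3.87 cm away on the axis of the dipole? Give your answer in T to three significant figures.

Dipole fields scale as 1/r³ in the far field; the geometry is the same at both points.
B₂ = B₁ · (r₁/r₂)³ = 3.73×10⁻⁷ · (7.74/3.87)³.
(r₁/r₂)³ = (2)³ = 8.
B₂ ≈ 2.984×10⁻⁶ T.

B ≈ 2.98×10⁻⁶ T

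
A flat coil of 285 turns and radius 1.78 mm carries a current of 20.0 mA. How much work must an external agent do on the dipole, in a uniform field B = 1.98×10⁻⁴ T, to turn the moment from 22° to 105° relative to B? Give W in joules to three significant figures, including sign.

W ≈ 1.33×10⁻⁸ J

m = NIA = NIπa² = 285·(0.0200)·π·(0.00178)² = 5.674×10⁻⁵ A·m².
W_ext = ΔU = −mB cosθ₂ + mB cosθ₁ = mB(cosθ₁ − cosθ₂).
W = (5.674×10⁻⁵)(1.98×10⁻⁴)·(cos22° − cos105°) = (1.123×10⁻⁸)·(+1.1860) = 1.332×10⁻⁸ J.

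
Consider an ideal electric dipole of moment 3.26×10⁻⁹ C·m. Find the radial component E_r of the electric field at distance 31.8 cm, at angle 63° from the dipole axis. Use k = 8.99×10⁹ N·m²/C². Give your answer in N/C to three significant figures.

For a dipole, E_r = (2kp cosθ)/r³.
kp/r³ = (8.99×10⁹)(3.26×10⁻⁹)/(0.318)³ = 911.4 N/C.
E_r = 2·911.4·cos63° = 827.5 N/C.

E_r ≈ 828 N/C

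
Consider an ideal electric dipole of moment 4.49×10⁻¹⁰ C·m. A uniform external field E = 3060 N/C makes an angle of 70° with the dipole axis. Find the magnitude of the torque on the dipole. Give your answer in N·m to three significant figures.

Torque on an electric dipole: τ = pE sinθ.
τ = (4.49×10⁻¹⁰)(3060)·sin70° = 1.291×10⁻⁶ N·m.

τ ≈ 1.29×10⁻⁶ N·m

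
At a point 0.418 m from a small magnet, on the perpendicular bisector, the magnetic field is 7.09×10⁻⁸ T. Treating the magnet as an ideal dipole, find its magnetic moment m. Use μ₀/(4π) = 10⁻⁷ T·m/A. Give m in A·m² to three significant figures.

m ≈ 0.0518 A·m²

In the equatorial plane B = (μ₀/4π)·m/r³, so m = Br³·4π/(μ₀).
m = (7.09×10⁻⁸)·(0.418)³ / (10⁻⁷) = 0.05178 A·m².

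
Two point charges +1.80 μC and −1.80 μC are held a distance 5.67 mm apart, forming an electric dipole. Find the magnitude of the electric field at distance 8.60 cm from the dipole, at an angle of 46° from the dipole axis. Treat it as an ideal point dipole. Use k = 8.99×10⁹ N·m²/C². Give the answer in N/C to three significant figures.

Dipole moment p = qd = (1.80×10⁻⁶ C)(0.00567 m) = 1.021×10⁻⁸ C·m.
At angle θ the dipole field magnitude is E = (kp/r³)·√(1 + 3cos²θ).
kp/r³ = (8.99×10⁹)(1.021×10⁻⁸) / (0.0860)³ = 1.443×10⁵ N/C.
√(1 + 3cos²46°) = √(1 + 3·0.4826) = √2.4477 ≈ 1.5645.
E ≈ 1.443×10⁵ × 1.564 = 2.258×10⁵ N/C.

E ≈ 2.26×10⁵ N/C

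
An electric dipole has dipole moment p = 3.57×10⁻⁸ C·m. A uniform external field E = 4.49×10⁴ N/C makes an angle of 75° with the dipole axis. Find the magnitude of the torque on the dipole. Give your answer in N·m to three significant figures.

Torque on an electric dipole: τ = pE sinθ.
τ = (3.57×10⁻⁸)(4.49×10⁴)·sin75° = 0.001548 N·m.

τ ≈ 0.00155 N·m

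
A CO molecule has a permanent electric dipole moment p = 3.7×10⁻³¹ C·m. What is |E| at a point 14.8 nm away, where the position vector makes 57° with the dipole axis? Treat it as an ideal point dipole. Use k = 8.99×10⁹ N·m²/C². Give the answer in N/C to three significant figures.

At angle θ the dipole field magnitude is E = (kp/r³)·√(1 + 3cos²θ).
kp/r³ = (8.99×10⁹)(3.70×10⁻³¹) / (1.48×10⁻⁸)³ = 1026 N/C.
√(1 + 3cos²57°) = √(1 + 3·0.2966) = √1.8899 ≈ 1.3747.
E ≈ 1026 × 1.375 = 1411 N/C.

E ≈ 1410 N/C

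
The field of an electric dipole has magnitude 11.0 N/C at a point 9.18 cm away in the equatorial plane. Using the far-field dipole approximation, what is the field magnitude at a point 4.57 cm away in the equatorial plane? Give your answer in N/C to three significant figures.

E ≈ 89.2 N/C

Dipole fields scale as 1/r³ in the far field; the geometry is the same at both points.
E₂ = E₁ · (r₁/r₂)³ = 11.0 · (9.18/4.57)³.
(r₁/r₂)³ = (2.009)³ = 8.105.
E₂ ≈ 89.16 N/C.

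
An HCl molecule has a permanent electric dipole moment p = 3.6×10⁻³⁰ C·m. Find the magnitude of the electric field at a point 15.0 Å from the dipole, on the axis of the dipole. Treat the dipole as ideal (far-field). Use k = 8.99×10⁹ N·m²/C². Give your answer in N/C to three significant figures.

On the dipole axis E = 2kp/r³.
E = 2·(8.99×10⁹)(3.60×10⁻³⁰) / (1.50×10⁻⁹)³ = 1.918×10⁷ N/C.

E ≈ 1.92×10⁷ N/C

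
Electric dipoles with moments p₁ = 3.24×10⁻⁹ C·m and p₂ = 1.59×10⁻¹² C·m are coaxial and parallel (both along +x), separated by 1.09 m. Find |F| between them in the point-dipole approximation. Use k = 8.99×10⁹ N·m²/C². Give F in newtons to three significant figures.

F ≈ 1.97×10⁻¹⁰ N

On-axis field of dipole 1 at distance r: E = 2kp₁/r³. Force on dipole 2 is F = p₂·dE/dr (gradient along axis).
dE/dr = −6kp₁/r⁴, so |F| = 6kp₁p₂/r⁴ (attractive for aligned moments).
F = 6(8.99×10⁹)(3.24×10⁻⁹)(1.59×10⁻¹²)/(1.09)⁴ = 1.969×10⁻¹⁰ N.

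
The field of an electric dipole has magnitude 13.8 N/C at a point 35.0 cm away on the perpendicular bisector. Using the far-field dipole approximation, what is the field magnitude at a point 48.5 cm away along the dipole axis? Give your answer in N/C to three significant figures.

E ≈ 10.4 N/C

Dipole fields scale as 1/r³ in the far field.
The axial field is twice the equatorial field at the same r, so the geometry factor is 2/1.
E₂ = E₁ · (2/1) · (r₁/r₂)³ = 13.8 · 2 · (35.0/48.5)³.
(r₁/r₂)³ = (0.7216)³ = 0.3758.
E₂ ≈ 10.37 N/C.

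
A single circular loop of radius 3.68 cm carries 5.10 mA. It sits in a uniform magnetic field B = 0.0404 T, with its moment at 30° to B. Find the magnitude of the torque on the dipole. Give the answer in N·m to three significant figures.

Magnetic moment m = IA = Iπa² = (0.00510)·π·(0.0368)² = 2.17×10⁻⁵ A·m².
Torque on a magnetic dipole: τ = mB sinθ.
τ = (2.17×10⁻⁵)(0.0404)·sin30° = 4.383×10⁻⁷ N·m.

τ ≈ 4.38×10⁻⁷ N·m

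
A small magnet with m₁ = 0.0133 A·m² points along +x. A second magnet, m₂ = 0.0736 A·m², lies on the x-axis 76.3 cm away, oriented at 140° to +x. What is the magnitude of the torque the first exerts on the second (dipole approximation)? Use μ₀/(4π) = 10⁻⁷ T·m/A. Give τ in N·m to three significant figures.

Dipole B is on the axis of dipole A, so B₁ there is axial: B₁ = (μ₀/4π)·2m₁/r³ along +x.
B₁ = 2(10⁻⁷)(0.0133)/(0.763)³ = 5.988×10⁻⁹ T.
τ = m₂ B₁ sinθ.
τ = (0.0736)(5.988×10⁻⁹)·sin140° = 2.833×10⁻¹⁰ N·m.

τ ≈ 2.83×10⁻¹⁰ N·m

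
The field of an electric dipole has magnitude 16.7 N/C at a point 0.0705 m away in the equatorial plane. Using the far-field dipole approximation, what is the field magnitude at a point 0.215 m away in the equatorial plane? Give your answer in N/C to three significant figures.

E ≈ 0.589 N/C

Dipole fields scale as 1/r³ in the far field; the geometry is the same at both points.
E₂ = E₁ · (r₁/r₂)³ = 16.7 · (0.0705/0.215)³.
(r₁/r₂)³ = (0.3279)³ = 0.03526.
E₂ ≈ 0.5888 N/C.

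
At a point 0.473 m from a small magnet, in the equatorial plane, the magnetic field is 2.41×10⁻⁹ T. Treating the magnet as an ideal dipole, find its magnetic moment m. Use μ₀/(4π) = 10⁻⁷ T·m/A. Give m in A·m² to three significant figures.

m ≈ 0.00255 A·m²

In the equatorial plane B = (μ₀/4π)·m/r³, so m = Br³·4π/(μ₀).
m = (2.41×10⁻⁹)·(0.473)³ / (10⁻⁷) = 0.002550 A·m².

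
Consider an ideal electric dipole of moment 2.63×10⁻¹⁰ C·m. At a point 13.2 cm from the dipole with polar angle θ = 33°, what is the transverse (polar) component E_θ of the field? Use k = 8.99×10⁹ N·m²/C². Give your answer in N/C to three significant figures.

E_θ ≈ 560 N/C

For a dipole, E_θ = (kp sinθ)/r³.
kp/r³ = (8.99×10⁹)(2.63×10⁻¹⁰)/(0.132)³ = 1028 N/C.
E_θ = 1028·sin33° = 559.9 N/C.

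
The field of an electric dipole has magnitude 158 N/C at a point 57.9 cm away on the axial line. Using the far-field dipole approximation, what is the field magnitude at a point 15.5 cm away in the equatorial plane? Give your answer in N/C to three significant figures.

E ≈ 4120 N/C

Dipole fields scale as 1/r³ in the far field.
The axial field is twice the equatorial field at the same r, so the geometry factor is 1/2.
E₂ = E₁ · (1/2) · (r₁/r₂)³ = 158 · 0.5 · (57.9/15.5)³.
(r₁/r₂)³ = (3.735)³ = 52.12.
E₂ ≈ 4118 N/C.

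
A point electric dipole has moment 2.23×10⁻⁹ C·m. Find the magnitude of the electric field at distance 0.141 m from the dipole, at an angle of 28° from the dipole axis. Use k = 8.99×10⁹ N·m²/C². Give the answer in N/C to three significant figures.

E ≈ 1.31×10⁴ N/C

At angle θ the dipole field magnitude is E = (kp/r³)·√(1 + 3cos²θ).
kp/r³ = (8.99×10⁹)(2.23×10⁻⁹) / (0.141)³ = 7152 N/C.
√(1 + 3cos²28°) = √(1 + 3·0.7796) = √3.3388 ≈ 1.8272.
E ≈ 7152 × 1.827 = 1.307×10⁴ N/C.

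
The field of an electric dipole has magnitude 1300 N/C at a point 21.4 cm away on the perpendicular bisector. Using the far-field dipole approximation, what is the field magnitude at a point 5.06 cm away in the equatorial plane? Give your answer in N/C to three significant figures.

Dipole fields scale as 1/r³ in the far field; the geometry is the same at both points.
E₂ = E₁ · (r₁/r₂)³ = 1300 · (21.4/5.06)³.
(r₁/r₂)³ = (4.229)³ = 75.65.
E₂ ≈ 9.834×10⁴ N/C.

E ≈ 9.83×10⁴ N/C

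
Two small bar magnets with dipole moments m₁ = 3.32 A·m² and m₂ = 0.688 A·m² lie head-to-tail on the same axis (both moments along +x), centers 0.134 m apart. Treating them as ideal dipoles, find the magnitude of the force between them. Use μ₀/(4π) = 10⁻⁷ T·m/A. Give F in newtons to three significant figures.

On-axis B of dipole 1: B = (μ₀/4π)·2m₁/r³. Force on dipole 2: F = m₂·dB/dr.
dB/dr = −(μ₀/4π)·6m₁/r⁴, so |F| = (μ₀/4π)·6m₁m₂/r⁴.
F = 6(10⁻⁷)(3.32)(0.688)/(0.134)⁴ = 0.004251 N.

F ≈ 0.00425 N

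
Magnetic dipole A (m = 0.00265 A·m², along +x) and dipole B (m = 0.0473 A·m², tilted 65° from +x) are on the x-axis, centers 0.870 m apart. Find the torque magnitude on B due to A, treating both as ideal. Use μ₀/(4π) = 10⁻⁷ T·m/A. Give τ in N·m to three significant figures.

Dipole B is on the axis of dipole A, so B₁ there is axial: B₁ = (μ₀/4π)·2m₁/r³ along +x.
B₁ = 2(10⁻⁷)(0.00265)/(0.870)³ = 8.049×10⁻¹⁰ T.
τ = m₂ B₁ sinθ.
τ = (0.0473)(8.049×10⁻¹⁰)·sin65° = 3.450×10⁻¹¹ N·m.

τ ≈ 3.45×10⁻¹¹ N·m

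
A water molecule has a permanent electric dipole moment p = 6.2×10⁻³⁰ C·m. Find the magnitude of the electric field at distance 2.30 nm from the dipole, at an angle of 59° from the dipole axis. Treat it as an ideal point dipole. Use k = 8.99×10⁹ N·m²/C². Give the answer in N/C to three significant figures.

At angle θ the dipole field magnitude is E = (kp/r³)·√(1 + 3cos²θ).
kp/r³ = (8.99×10⁹)(6.20×10⁻³⁰) / (2.30×10⁻⁹)³ = 4.581×10⁶ N/C.
√(1 + 3cos²59°) = √(1 + 3·0.2653) = √1.7958 ≈ 1.3401.
E ≈ 4.581×10⁶ × 1.340 = 6.139×10⁶ N/C.

E ≈ 6.14×10⁶ N/C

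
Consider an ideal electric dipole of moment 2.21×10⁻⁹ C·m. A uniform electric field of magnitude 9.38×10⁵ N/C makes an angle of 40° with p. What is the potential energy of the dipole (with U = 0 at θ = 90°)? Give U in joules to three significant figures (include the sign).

U ≈ -0.00159 J

U = −p·E = −pE cosθ.
U = −(2.21×10⁻⁹)(9.38×10⁵)·cos40° = -0.001588 J.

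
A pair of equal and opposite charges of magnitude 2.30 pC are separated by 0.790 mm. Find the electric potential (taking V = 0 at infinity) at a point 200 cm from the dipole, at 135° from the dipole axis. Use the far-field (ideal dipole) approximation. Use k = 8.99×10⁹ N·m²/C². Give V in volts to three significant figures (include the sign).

V ≈ -2.89×10⁻⁶ V

Dipole moment p = qd = (2.30×10⁻¹² C)(7.90×10⁻⁴ m) = 1.817×10⁻¹⁵ C·m.
The dipole potential is V = kp cosθ / r².
V = (8.99×10⁹)(1.817×10⁻¹⁵)·cos135° / (2.00)² = -2.888×10⁻⁶ V.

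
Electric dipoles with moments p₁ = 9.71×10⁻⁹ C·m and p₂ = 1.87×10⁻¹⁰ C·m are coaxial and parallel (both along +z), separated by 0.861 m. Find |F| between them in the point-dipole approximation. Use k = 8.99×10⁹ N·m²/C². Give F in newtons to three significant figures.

On-axis field of dipole 1 at distance r: E = 2kp₁/r³. Force on dipole 2 is F = p₂·dE/dr (gradient along axis).
dE/dr = −6kp₁/r⁴, so |F| = 6kp₁p₂/r⁴ (attractive for aligned moments).
F = 6(8.99×10⁹)(9.71×10⁻⁹)(1.87×10⁻¹⁰)/(0.861)⁴ = 1.782×10⁻⁷ N.

F ≈ 1.78×10⁻⁷ N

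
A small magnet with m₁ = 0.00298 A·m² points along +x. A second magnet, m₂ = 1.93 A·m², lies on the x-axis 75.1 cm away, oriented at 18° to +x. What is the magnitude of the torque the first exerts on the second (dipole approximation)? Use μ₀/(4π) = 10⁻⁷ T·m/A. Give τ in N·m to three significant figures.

Dipole B is on the axis of dipole A, so B₁ there is axial: B₁ = (μ₀/4π)·2m₁/r³ along +x.
B₁ = 2(10⁻⁷)(0.00298)/(0.751)³ = 1.407×10⁻⁹ T.
τ = m₂ B₁ sinθ.
τ = (1.93)(1.407×10⁻⁹)·sin18° = 8.392×10⁻¹⁰ N·m.

τ ≈ 8.39×10⁻¹⁰ N·m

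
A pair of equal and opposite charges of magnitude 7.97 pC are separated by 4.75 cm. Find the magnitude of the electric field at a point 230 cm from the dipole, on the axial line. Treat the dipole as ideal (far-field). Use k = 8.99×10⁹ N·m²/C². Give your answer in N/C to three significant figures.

E ≈ 5.59×10⁻⁴ N/C

Dipole moment p = qd = (7.97×10⁻¹² C)(0.0475 m) = 3.786×10⁻¹³ C·m.
On the dipole axis E = 2kp/r³.
E = 2·(8.99×10⁹)(3.786×10⁻¹³) / (2.30)³ = 5.595×10⁻⁴ N/C.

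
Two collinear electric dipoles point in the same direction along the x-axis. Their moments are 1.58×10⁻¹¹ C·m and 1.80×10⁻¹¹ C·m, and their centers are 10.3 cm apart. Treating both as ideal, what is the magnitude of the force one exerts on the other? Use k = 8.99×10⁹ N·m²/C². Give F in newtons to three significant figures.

On-axis field of dipole 1 at distance r: E = 2kp₁/r³. Force on dipole 2 is F = p₂·dE/dr (gradient along axis).
dE/dr = −6kp₁/r⁴, so |F| = 6kp₁p₂/r⁴ (attractive for aligned moments).
F = 6(8.99×10⁹)(1.58×10⁻¹¹)(1.80×10⁻¹¹)/(0.103)⁴ = 1.363×10⁻⁷ N.

F ≈ 1.36×10⁻⁷ N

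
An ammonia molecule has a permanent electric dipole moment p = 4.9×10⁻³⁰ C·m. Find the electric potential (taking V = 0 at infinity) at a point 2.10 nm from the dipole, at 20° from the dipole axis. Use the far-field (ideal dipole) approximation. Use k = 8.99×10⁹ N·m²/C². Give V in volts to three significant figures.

V ≈ 0.00939 V

The dipole potential is V = kp cosθ / r².
V = (8.99×10⁹)(4.90×10⁻³⁰)·cos20° / (2.10×10⁻⁹)² = 0.009386 V.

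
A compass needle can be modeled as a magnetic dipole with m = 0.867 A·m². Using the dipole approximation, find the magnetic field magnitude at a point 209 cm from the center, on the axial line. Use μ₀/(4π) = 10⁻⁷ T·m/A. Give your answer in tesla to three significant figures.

B ≈ 1.90×10⁻⁸ T

On axis B = (μ₀/4π)·2m/r³.
B = 2·(10⁻⁷)·(0.867) / (2.09)³ = 1.899×10⁻⁸ T.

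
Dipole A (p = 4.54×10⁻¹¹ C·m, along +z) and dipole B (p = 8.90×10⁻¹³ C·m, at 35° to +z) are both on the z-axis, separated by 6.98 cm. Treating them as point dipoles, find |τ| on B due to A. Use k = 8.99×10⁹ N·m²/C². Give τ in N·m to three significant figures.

The second dipole sits on the axis of the first, so the field there is axial: E₁ = 2kp₁/r³ along +z.
E₁ = 2(8.99×10⁹)(4.54×10⁻¹¹)/(0.0698)³ = 2400 N/C.
Torque on the second dipole: τ = p₂ E₁ sinθ.
τ = (8.90×10⁻¹³)(2400)·sin35° = 1.225×10⁻⁹ N·m.

τ ≈ 1.23×10⁻⁹ N·m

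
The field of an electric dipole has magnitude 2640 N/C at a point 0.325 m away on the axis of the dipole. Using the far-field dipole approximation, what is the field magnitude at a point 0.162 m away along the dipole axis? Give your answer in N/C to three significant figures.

Dipole fields scale as 1/r³ in the far field; the geometry is the same at both points.
E₂ = E₁ · (r₁/r₂)³ = 2640 · (0.325/0.162)³.
(r₁/r₂)³ = (2.006)³ = 8.074.
E₂ ≈ 2.132×10⁴ N/C.

E ≈ 2.13×10⁴ N/C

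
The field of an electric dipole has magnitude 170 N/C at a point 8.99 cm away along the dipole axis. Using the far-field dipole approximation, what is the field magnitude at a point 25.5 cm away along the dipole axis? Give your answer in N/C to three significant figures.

E ≈ 7.45 N/C

Dipole fields scale as 1/r³ in the far field; the geometry is the same at both points.
E₂ = E₁ · (r₁/r₂)³ = 170 · (8.99/25.5)³.
(r₁/r₂)³ = (0.3525)³ = 0.04382.
E₂ ≈ 7.449 N/C.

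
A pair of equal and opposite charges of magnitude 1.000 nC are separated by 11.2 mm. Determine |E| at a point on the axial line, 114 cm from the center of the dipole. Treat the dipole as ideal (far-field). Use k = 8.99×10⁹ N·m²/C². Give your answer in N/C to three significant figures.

E ≈ 0.136 N/C

Dipole moment p = qd = (1.00×10⁻⁹ C)(0.0112 m) = 1.12×10⁻¹¹ C·m.
On the dipole axis E = 2kp/r³.
E = 2·(8.99×10⁹)(1.12×10⁻¹¹) / (1.14)³ = 0.1359 N/C.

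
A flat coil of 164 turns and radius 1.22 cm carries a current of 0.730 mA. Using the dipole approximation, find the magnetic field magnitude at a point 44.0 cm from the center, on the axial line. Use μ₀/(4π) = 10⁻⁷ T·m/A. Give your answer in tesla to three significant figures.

m = NIA = NIπa² = 164·(7.30×10⁻⁴)·π·(0.0122)² = 5.598×10⁻⁵ A·m².
On axis B = (μ₀/4π)·2m/r³.
B = 2·(10⁻⁷)·(5.598×10⁻⁵) / (0.440)³ = 1.314×10⁻¹⁰ T.

B ≈ 1.31×10⁻¹⁰ T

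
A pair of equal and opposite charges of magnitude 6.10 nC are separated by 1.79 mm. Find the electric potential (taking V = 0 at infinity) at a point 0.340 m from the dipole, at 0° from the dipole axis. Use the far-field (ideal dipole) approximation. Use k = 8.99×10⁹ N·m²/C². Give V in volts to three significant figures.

Dipole moment p = qd = (6.10×10⁻⁹ C)(0.00179 m) = 1.092×10⁻¹¹ C·m.
The dipole potential is V = kp cosθ / r².
V = (8.99×10⁹)(1.092×10⁻¹¹)·cos0° / (0.340)² = 0.8492 V.

V ≈ 0.849 V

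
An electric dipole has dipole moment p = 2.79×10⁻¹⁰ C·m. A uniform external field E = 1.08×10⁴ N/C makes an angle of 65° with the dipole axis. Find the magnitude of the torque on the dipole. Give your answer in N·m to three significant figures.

Torque on an electric dipole: τ = pE sinθ.
τ = (2.79×10⁻¹⁰)(1.08×10⁴)·sin65° = 2.731×10⁻⁶ N·m.

τ ≈ 2.73×10⁻⁶ N·m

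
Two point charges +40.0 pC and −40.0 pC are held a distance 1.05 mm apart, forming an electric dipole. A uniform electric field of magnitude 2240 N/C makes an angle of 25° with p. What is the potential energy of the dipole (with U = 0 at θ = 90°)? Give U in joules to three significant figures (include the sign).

U ≈ -8.53×10⁻¹¹ J

Dipole moment p = qd = (4.00×10⁻¹¹ C)(0.00105 m) = 4.20×10⁻¹⁴ C·m.
U = −p·E = −pE cosθ.
U = −(4.20×10⁻¹⁴)(2240)·cos25° = -8.527×10⁻¹¹ J.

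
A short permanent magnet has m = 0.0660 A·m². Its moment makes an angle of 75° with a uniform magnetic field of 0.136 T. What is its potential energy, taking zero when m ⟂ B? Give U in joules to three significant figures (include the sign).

U = −m·B = −mB cosθ.
U = −(0.0660)(0.136)·cos75° = -0.002323 J.

U ≈ -0.00232 J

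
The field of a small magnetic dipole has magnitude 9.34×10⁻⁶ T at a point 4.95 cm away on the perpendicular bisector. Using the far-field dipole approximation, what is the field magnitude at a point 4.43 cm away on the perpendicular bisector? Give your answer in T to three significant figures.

B ≈ 1.30×10⁻⁵ T

Dipole fields scale as 1/r³ in the far field; the geometry is the same at both points.
B₂ = B₁ · (r₁/r₂)³ = 9.34×10⁻⁶ · (4.95/4.43)³.
(r₁/r₂)³ = (1.117)³ = 1.395.
B₂ ≈ 1.303×10⁻⁵ T.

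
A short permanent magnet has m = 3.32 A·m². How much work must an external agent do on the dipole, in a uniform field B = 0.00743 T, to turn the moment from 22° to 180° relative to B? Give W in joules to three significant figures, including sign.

W ≈ 0.0475 J

W_ext = ΔU = −mB cosθ₂ + mB cosθ₁ = mB(cosθ₁ − cosθ₂).
W = (3.32)(0.00743)·(cos22° − cos180°) = (0.02467)·(+1.9272) = 0.04754 J.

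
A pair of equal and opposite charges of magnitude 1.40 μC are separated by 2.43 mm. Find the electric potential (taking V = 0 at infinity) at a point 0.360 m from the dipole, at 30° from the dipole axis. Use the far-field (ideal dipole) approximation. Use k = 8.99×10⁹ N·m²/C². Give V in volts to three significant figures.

V ≈ 204 V

Dipole moment p = qd = (1.40×10⁻⁶ C)(0.00243 m) = 3.402×10⁻⁹ C·m.
The dipole potential is V = kp cosθ / r².
V = (8.99×10⁹)(3.402×10⁻⁹)·cos30° / (0.360)² = 204.4 V.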